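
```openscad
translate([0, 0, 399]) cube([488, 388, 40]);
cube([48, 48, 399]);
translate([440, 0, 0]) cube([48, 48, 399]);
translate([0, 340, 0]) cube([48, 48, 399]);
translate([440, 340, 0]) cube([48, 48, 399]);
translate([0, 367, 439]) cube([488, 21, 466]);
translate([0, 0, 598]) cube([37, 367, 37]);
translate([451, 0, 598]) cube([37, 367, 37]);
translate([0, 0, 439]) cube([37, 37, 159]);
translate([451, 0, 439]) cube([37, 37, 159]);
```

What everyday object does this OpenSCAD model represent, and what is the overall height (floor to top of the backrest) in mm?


A chair. The overall height is 905 mm.

A slab on four corner posts with a tall panel at the back — a chair. The seat slab sits at z = 399 with thickness 40, and the 466 mm backrest starts at the seat top, so the overall height is 399 + 40 + 466 = 905 mm.


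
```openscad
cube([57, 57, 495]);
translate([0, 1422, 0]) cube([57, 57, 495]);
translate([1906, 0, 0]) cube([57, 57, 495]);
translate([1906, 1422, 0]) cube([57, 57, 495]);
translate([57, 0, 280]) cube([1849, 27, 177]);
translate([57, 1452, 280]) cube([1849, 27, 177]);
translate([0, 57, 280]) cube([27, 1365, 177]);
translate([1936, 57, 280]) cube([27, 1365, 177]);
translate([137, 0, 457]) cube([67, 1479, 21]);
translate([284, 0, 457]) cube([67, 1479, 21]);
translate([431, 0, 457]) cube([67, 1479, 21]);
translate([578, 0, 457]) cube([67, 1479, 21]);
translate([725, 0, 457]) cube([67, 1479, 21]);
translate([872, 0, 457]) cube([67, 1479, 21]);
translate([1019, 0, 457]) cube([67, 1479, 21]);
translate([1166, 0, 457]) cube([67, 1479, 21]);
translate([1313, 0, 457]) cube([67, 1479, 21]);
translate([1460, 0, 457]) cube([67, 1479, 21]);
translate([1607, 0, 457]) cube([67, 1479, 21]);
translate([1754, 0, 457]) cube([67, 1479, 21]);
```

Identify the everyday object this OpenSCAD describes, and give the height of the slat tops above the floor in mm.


A bed frame. The slat-top height is 478 mm.

Four posts, four rails, and a row of slats — a bed frame. Slats sit on the rails at z = 280 + 177 = 457; with slat thickness 21, the top is 478 mm.


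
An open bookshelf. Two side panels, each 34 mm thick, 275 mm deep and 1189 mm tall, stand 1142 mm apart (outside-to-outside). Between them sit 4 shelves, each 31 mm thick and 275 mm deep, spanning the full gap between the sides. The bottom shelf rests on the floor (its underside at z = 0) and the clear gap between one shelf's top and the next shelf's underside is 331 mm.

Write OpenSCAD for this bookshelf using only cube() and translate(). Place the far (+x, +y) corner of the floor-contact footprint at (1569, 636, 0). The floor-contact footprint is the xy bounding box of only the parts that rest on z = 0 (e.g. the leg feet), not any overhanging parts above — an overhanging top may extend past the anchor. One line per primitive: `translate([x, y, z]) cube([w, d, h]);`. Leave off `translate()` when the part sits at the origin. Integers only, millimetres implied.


translate([427, 361, 0]) cube([34, 275, 1189]);
translate([1535, 361, 0]) cube([34, 275, 1189]);
translate([461, 361, 0]) cube([1074, 275, 31]);
translate([461, 361, 362]) cube([1074, 275, 31]);
translate([461, 361, 724]) cube([1074, 275, 31]);
translate([461, 361, 1086]) cube([1074, 275, 31]);


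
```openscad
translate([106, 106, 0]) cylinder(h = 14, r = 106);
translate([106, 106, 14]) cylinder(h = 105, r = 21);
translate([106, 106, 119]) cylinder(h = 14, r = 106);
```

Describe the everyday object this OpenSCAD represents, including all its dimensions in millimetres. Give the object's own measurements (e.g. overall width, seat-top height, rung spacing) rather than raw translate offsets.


A spool: two coaxial disc flanges of radius 106 mm and thickness 14 mm, joined by a core cylinder of radius 21 mm and height 105 mm. The lower flange rests on z = 0 and the three cylinders share a vertical axis.


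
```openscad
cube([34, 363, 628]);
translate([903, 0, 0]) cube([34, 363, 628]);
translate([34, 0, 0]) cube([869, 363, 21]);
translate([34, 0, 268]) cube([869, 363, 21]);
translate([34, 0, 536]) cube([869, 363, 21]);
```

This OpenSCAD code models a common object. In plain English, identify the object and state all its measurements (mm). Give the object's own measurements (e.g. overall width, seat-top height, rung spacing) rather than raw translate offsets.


An open bookshelf. Two side panels, each 34 mm thick, 363 mm deep and 628 mm tall, stand 937 mm apart (outside-to-outside). Between them sit 3 shelves, each 21 mm thick and 363 mm deep, spanning the full gap between the sides. The bottom shelf rests on the floor (its underside at z = 0) and the clear gap between one shelf's top and the next shelf's underside is 247 mm.


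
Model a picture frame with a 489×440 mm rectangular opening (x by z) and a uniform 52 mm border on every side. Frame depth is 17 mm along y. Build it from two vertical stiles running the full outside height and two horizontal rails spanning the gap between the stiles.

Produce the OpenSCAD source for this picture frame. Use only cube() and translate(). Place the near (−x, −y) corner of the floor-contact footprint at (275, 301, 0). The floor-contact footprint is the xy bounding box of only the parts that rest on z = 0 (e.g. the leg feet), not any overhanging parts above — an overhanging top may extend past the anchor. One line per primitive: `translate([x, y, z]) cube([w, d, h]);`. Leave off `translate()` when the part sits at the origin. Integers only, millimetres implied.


translate([275, 301, 0]) cube([52, 17, 544]);
translate([816, 301, 0]) cube([52, 17, 544]);
translate([327, 301, 0]) cube([489, 17, 52]);
translate([327, 301, 492]) cube([489, 17, 52]);


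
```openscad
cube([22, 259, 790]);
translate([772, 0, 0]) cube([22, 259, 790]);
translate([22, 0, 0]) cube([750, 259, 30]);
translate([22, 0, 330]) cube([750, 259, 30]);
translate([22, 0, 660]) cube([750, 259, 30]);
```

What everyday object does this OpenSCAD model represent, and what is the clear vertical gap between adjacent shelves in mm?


A bookshelf. The clear shelf gap is 300 mm.

Two tall side panels with 3 horizontal boards between them — a bookshelf. The first two shelf undersides are at z = 0 and z = 330; with shelf thickness 30, the clear gap is 330 − 0 − 30 = 300 mm.


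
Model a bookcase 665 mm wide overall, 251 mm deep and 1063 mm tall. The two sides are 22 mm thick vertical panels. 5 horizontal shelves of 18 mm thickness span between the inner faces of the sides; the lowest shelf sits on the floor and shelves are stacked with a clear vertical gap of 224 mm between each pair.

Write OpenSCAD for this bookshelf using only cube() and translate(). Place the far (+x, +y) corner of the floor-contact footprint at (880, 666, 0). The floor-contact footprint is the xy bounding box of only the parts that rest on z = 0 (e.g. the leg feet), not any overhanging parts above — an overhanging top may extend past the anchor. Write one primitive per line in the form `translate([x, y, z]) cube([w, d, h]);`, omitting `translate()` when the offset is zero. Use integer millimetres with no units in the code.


translate([215, 415, 0]) cube([22, 251, 1063]);
translate([858, 415, 0]) cube([22, 251, 1063]);
translate([237, 415, 0]) cube([621, 251, 18]);
translate([237, 415, 242]) cube([621, 251, 18]);
translate([237, 415, 484]) cube([621, 251, 18]);
translate([237, 415, 726]) cube([621, 251, 18]);
translate([237, 415, 968]) cube([621, 251, 18]);


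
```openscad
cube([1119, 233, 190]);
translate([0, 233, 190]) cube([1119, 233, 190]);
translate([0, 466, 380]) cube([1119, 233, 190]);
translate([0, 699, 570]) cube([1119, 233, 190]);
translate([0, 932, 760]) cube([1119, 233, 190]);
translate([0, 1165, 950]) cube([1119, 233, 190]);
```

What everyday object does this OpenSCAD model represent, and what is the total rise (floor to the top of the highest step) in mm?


A staircase. The total rise is 1140 mm.

6 identical blocks, each offset up and back from the previous — a staircase. Each step is 190 mm tall and there are 6 of them, so the total rise is 6 × 190 = 1140 mm.


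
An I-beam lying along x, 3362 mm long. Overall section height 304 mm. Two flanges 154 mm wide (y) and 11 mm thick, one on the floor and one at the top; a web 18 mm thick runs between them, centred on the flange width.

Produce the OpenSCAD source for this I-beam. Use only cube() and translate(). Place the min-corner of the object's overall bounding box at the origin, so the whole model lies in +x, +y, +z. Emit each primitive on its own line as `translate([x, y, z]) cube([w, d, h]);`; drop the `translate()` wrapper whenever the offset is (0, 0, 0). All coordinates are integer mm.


cube([3362, 154, 11]);
translate([0, 68, 11]) cube([3362, 18, 282]);
translate([0, 0, 293]) cube([3362, 154, 11]);


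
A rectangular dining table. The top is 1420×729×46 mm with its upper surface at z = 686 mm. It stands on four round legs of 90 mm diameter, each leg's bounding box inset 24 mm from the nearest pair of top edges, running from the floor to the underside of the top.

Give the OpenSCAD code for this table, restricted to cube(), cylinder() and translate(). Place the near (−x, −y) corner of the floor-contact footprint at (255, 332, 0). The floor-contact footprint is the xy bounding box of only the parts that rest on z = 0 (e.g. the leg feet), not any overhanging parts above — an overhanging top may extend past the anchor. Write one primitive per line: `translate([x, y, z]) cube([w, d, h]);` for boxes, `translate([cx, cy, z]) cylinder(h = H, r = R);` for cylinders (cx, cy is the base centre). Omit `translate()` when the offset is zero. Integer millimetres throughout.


translate([231, 308, 640]) cube([1420, 729, 46]);
translate([300, 377, 0]) cylinder(h = 640, r = 45);
translate([1582, 377, 0]) cylinder(h = 640, r = 45);
translate([300, 968, 0]) cylinder(h = 640, r = 45);
translate([1582, 968, 0]) cylinder(h = 640, r = 45);


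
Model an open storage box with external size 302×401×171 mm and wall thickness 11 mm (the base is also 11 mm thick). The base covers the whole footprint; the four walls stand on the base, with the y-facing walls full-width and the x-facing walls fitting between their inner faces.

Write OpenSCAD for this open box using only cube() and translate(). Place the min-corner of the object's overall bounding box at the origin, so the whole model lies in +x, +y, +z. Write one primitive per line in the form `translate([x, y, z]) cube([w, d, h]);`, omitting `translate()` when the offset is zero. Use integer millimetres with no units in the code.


cube([302, 401, 11]);
translate([0, 0, 11]) cube([302, 11, 160]);
translate([0, 390, 11]) cube([302, 11, 160]);
translate([0, 11, 11]) cube([11, 379, 160]);
translate([291, 11, 11]) cube([11, 379, 160]);


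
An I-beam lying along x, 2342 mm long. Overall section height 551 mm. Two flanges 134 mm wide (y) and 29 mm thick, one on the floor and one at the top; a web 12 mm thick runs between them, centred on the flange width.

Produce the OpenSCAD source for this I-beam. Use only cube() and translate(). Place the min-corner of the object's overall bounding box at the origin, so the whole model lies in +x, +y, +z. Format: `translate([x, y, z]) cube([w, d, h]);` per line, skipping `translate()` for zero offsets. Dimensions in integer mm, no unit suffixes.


cube([2342, 134, 29]);
translate([0, 61, 29]) cube([2342, 12, 493]);
translate([0, 0, 522]) cube([2342, 134, 29]);


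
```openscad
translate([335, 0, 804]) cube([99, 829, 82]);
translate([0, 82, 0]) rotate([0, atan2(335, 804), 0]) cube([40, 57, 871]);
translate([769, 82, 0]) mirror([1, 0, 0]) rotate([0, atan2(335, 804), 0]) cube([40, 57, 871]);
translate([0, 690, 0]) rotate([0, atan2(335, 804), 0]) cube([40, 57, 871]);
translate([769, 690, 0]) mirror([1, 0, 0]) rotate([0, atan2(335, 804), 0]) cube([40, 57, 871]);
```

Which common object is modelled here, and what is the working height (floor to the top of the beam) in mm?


A sawhorse. The overall height is 886 mm.

A beam across two mirrored pairs of raked legs — a sawhorse. The beam's underside is at z = 804 (matching the legs' vertical rise in atan2(335, 804)) and the beam is 82 mm tall, so its top is at 804 + 82 = 886 mm. The raked legs top out at the beam's underside, so that is the highest point.


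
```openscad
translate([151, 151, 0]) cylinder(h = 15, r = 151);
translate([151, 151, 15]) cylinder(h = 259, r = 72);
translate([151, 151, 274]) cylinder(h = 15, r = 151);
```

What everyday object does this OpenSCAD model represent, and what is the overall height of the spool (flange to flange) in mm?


A spool. The overall height is 289 mm.

Three coaxial cylinders, large–small–large — a spool. Two 15 mm flanges and a 259 mm core give 15 + 259 + 15 = 289 mm.


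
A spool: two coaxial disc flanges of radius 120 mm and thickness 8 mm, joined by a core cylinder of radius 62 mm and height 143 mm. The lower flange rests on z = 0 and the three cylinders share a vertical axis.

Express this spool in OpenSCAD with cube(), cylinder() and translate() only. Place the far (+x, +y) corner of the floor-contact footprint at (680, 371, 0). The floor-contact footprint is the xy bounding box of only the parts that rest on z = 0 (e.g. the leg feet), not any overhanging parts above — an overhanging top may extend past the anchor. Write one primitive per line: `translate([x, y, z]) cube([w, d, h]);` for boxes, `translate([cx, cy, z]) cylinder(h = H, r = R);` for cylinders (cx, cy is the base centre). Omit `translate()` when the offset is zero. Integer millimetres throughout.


translate([560, 251, 0]) cylinder(h = 8, r = 120);
translate([560, 251, 8]) cylinder(h = 143, r = 62);
translate([560, 251, 151]) cylinder(h = 8, r = 120);


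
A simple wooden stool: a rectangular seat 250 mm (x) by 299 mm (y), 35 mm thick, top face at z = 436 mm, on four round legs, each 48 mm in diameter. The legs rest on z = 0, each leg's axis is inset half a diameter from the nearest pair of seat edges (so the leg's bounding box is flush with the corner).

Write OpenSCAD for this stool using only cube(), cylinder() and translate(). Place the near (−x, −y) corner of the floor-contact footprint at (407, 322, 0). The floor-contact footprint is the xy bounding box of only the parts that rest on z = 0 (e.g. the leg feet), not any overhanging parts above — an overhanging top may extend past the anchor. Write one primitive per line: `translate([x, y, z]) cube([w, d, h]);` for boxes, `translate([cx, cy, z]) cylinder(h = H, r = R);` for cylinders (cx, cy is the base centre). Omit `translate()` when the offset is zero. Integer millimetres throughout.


// leg_h = 436 - 35 = 401
translate([407, 322, 401]) cube([250, 299, 35]);
translate([431, 346, 0]) cylinder(h = 401, r = 24);
translate([633, 346, 0]) cylinder(h = 401, r = 24);
translate([431, 597, 0]) cylinder(h = 401, r = 24);
translate([633, 597, 0]) cylinder(h = 401, r = 24);


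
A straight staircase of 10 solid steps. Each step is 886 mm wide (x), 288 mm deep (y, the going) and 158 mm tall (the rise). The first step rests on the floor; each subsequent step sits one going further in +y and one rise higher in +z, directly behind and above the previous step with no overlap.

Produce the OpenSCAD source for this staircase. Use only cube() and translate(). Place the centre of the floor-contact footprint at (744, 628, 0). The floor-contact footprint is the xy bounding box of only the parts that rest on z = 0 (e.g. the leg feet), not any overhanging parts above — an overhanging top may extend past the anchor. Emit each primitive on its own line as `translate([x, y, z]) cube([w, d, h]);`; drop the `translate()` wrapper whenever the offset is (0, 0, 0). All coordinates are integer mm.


translate([301, 484, 0]) cube([886, 288, 158]);
translate([301, 772, 158]) cube([886, 288, 158]);
translate([301, 1060, 316]) cube([886, 288, 158]);
translate([301, 1348, 474]) cube([886, 288, 158]);
translate([301, 1636, 632]) cube([886, 288, 158]);
translate([301, 1924, 790]) cube([886, 288, 158]);
translate([301, 2212, 948]) cube([886, 288, 158]);
translate([301, 2500, 1106]) cube([886, 288, 158]);
translate([301, 2788, 1264]) cube([886, 288, 158]);
translate([301, 3076, 1422]) cube([886, 288, 158]);


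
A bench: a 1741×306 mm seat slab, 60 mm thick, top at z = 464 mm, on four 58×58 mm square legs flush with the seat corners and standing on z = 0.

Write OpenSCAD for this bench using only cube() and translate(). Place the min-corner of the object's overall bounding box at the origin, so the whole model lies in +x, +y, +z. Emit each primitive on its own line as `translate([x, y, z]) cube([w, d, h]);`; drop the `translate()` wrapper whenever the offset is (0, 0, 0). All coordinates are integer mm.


translate([0, 0, 404]) cube([1741, 306, 60]);
cube([58, 58, 404]);
translate([0, 248, 0]) cube([58, 58, 404]);
translate([1683, 0, 0]) cube([58, 58, 404]);
translate([1683, 248, 0]) cube([58, 58, 404]);


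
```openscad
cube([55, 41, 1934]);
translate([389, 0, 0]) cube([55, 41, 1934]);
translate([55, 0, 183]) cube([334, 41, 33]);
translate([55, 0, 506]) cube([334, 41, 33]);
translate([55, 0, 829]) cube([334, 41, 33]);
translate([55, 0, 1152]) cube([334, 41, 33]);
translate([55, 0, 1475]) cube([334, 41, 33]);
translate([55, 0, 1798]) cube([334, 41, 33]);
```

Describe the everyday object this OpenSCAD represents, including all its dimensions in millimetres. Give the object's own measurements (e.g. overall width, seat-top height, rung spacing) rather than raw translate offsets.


A straight ladder. Two 55×41 mm vertical rails, 1934 mm tall, stand 444 mm apart (outside-to-outside) with their front faces coplanar on the −y side. 6 rungs, each 41 mm deep and 33 mm tall, span between the inner faces of the rails, front faces flush with the rails. The lowest rung's underside is at z = 183 mm and rungs are spaced 323 mm apart (underside to underside).


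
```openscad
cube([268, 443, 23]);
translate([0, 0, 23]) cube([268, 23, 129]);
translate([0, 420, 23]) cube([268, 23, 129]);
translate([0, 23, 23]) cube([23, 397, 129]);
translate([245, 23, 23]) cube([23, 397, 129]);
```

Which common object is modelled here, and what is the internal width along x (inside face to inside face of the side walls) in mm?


An open box. The internal width is 222 mm.

A 268×443 base slab with four walls standing on it — an open box. The base is 268 mm wide and the walls are 23 mm thick, so the internal width is 268 − 2 × 23 = 222 mm.


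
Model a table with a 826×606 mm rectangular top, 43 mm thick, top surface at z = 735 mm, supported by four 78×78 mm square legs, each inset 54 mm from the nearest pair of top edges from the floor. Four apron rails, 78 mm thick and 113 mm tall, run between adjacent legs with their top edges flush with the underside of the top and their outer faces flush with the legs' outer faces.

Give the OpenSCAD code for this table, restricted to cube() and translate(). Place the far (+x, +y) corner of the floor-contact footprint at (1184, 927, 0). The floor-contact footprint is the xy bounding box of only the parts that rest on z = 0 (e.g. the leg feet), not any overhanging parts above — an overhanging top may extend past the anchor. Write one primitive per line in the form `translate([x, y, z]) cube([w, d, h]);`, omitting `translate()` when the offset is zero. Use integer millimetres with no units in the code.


translate([412, 375, 692]) cube([826, 606, 43]);
translate([466, 429, 0]) cube([78, 78, 692]);
translate([1106, 429, 0]) cube([78, 78, 692]);
translate([466, 849, 0]) cube([78, 78, 692]);
translate([1106, 849, 0]) cube([78, 78, 692]);
translate([544, 429, 579]) cube([562, 78, 113]);
translate([544, 849, 579]) cube([562, 78, 113]);
translate([466, 507, 579]) cube([78, 342, 113]);
translate([1106, 507, 579]) cube([78, 342, 113]);


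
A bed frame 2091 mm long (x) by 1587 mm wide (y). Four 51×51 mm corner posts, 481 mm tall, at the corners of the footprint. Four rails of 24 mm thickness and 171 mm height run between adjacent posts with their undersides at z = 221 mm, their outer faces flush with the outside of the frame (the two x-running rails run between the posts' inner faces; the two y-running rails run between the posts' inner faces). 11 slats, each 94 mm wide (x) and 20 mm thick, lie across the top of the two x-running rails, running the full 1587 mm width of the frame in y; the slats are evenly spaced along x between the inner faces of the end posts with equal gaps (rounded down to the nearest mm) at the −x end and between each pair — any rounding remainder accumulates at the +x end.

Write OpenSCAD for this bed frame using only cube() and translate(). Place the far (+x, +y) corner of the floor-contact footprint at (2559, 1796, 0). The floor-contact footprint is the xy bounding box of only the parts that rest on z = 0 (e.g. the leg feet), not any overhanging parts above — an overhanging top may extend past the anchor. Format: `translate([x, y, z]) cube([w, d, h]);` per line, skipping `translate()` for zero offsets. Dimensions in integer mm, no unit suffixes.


translate([468, 209, 0]) cube([51, 51, 481]);
translate([468, 1745, 0]) cube([51, 51, 481]);
translate([2508, 209, 0]) cube([51, 51, 481]);
translate([2508, 1745, 0]) cube([51, 51, 481]);
translate([519, 209, 221]) cube([1989, 24, 171]);
translate([519, 1772, 221]) cube([1989, 24, 171]);
translate([468, 260, 221]) cube([24, 1485, 171]);
translate([2535, 260, 221]) cube([24, 1485, 171]);
translate([598, 209, 392]) cube([94, 1587, 20]);
translate([771, 209, 392]) cube([94, 1587, 20]);
translate([944, 209, 392]) cube([94, 1587, 20]);
translate([1117, 209, 392]) cube([94, 1587, 20]);
translate([1290, 209, 392]) cube([94, 1587, 20]);
translate([1463, 209, 392]) cube([94, 1587, 20]);
translate([1636, 209, 392]) cube([94, 1587, 20]);
translate([1809, 209, 392]) cube([94, 1587, 20]);
translate([1982, 209, 392]) cube([94, 1587, 20]);
translate([2155, 209, 392]) cube([94, 1587, 20]);
translate([2328, 209, 392]) cube([94, 1587, 20]);


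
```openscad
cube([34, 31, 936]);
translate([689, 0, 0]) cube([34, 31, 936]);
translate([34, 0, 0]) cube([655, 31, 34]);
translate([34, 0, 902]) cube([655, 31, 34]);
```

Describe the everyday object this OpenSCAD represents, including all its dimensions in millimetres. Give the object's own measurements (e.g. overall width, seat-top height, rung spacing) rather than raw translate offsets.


A rectangular picture frame lying in the x–z plane (depth along y). The opening is 655 mm wide (x) by 868 mm tall (z), surrounded by a border 34 mm wide on all four sides. The frame is 31 mm deep and is made of two full-height vertical stiles with two horizontal rails fitted between them.


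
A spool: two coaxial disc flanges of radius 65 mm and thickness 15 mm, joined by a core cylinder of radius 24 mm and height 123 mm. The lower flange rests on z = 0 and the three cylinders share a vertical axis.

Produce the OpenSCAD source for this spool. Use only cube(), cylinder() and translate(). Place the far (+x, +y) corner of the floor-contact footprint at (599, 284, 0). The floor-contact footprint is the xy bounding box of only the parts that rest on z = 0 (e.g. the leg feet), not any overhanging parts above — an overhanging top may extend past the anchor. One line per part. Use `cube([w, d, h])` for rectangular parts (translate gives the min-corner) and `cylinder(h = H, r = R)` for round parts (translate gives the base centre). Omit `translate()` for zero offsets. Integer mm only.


translate([534, 219, 0]) cylinder(h = 15, r = 65);
translate([534, 219, 15]) cylinder(h = 123, r = 24);
translate([534, 219, 138]) cylinder(h = 15, r = 65);


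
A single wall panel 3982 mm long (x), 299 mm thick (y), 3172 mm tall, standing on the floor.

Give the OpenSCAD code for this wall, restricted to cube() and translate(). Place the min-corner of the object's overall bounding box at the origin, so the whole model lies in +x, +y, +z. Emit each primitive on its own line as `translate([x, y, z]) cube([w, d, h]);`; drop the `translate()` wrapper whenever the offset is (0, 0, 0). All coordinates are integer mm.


cube([3982, 299, 3172]);


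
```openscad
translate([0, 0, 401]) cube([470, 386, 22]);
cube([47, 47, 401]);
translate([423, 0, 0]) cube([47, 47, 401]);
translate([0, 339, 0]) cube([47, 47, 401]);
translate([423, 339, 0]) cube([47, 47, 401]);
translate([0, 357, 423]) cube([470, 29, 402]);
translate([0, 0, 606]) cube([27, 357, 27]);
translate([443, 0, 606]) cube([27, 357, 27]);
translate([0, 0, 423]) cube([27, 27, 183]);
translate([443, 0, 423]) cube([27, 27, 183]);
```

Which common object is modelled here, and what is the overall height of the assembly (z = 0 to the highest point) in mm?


A chair. The overall height is 825 mm.

A slab on four corner posts with a tall panel at the back — a chair. The seat slab sits at z = 401 with thickness 22, and the 402 mm backrest starts at the seat top, so the overall height is 401 + 22 + 402 = 825 mm.


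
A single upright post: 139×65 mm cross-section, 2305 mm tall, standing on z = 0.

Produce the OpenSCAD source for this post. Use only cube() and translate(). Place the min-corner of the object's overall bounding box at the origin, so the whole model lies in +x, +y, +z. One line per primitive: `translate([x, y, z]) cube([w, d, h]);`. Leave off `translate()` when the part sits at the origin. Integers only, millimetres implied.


cube([139, 65, 2305]);


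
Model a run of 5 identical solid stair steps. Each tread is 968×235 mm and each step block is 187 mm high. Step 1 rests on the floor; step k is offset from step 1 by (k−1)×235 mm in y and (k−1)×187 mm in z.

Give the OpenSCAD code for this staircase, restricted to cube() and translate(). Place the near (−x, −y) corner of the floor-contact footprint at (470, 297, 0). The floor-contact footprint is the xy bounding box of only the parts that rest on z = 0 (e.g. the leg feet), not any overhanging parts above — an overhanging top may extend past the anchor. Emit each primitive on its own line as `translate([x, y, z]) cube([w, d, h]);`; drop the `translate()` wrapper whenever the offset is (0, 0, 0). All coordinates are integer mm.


translate([470, 297, 0]) cube([968, 235, 187]);
translate([470, 532, 187]) cube([968, 235, 187]);
translate([470, 767, 374]) cube([968, 235, 187]);
translate([470, 1002, 561]) cube([968, 235, 187]);
translate([470, 1237, 748]) cube([968, 235, 187]);


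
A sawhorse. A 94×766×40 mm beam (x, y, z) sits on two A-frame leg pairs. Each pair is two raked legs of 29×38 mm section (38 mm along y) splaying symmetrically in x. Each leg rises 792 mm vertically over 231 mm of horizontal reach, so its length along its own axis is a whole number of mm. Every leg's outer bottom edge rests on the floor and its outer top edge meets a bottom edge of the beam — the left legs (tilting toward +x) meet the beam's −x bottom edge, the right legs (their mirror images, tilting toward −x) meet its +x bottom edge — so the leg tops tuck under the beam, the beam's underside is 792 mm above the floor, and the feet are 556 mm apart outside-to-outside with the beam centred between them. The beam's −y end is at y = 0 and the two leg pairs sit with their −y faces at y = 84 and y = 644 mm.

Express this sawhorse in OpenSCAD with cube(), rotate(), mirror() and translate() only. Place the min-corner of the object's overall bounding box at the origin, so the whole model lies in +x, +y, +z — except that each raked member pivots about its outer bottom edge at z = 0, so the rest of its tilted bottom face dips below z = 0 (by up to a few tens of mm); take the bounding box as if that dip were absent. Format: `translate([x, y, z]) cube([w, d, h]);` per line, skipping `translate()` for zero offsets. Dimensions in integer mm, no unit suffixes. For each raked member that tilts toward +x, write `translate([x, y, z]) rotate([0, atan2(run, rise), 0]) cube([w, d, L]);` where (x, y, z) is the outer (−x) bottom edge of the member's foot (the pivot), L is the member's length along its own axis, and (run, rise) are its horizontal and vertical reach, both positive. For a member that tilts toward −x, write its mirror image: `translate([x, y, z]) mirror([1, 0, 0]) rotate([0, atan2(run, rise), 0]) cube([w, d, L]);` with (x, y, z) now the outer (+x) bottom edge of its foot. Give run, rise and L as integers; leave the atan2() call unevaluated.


translate([231, 0, 792]) cube([94, 766, 40]);
translate([0, 84, 0]) rotate([0, atan2(231, 792), 0]) cube([29, 38, 825]);
translate([556, 84, 0]) mirror([1, 0, 0]) rotate([0, atan2(231, 792), 0]) cube([29, 38, 825]);
translate([0, 644, 0]) rotate([0, atan2(231, 792), 0]) cube([29, 38, 825]);
translate([556, 644, 0]) mirror([1, 0, 0]) rotate([0, atan2(231, 792), 0]) cube([29, 38, 825]);


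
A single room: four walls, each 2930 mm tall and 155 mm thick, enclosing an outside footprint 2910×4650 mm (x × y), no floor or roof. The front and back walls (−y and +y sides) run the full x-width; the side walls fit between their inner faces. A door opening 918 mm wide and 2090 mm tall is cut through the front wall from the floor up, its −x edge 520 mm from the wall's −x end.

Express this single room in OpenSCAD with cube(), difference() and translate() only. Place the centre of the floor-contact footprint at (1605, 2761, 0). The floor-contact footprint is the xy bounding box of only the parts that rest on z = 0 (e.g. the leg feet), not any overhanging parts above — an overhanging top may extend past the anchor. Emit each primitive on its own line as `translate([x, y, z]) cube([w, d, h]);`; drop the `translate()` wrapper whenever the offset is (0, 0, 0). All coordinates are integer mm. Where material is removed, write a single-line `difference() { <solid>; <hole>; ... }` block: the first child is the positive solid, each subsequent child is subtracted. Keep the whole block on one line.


difference() { translate([150, 436, 0]) cube([2910, 155, 2930]); translate([670, 436, 0]) cube([918, 155, 2090]); }
translate([150, 4931, 0]) cube([2910, 155, 2930]);
translate([150, 591, 0]) cube([155, 4340, 2930]);
translate([2905, 591, 0]) cube([155, 4340, 2930]);


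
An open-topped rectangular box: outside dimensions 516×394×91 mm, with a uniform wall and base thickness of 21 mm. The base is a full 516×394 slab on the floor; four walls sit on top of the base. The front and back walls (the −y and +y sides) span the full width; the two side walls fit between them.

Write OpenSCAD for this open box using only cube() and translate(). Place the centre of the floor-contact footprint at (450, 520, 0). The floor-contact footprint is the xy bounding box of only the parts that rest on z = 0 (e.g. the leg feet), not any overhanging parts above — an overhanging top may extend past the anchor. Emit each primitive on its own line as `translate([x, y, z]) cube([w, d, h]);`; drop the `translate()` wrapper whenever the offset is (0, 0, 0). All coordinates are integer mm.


translate([192, 323, 0]) cube([516, 394, 21]);
translate([192, 323, 21]) cube([516, 21, 70]);
translate([192, 696, 21]) cube([516, 21, 70]);
translate([192, 344, 21]) cube([21, 352, 70]);
translate([687, 344, 21]) cube([21, 352, 70]);


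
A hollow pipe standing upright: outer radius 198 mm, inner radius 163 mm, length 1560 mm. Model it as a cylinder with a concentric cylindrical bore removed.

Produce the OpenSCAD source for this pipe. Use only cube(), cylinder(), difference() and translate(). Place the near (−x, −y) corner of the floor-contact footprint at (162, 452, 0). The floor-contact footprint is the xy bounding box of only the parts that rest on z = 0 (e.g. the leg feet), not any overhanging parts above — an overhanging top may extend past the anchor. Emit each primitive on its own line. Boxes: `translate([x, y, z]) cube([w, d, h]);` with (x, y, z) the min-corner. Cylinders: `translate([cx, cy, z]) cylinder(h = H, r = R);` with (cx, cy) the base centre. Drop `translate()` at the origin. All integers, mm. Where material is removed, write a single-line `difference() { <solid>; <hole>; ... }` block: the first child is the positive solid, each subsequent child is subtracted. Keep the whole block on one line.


difference() { translate([360, 650, 0]) cylinder(h = 1560, r = 198); translate([360, 650, 0]) cylinder(h = 1560, r = 163); }


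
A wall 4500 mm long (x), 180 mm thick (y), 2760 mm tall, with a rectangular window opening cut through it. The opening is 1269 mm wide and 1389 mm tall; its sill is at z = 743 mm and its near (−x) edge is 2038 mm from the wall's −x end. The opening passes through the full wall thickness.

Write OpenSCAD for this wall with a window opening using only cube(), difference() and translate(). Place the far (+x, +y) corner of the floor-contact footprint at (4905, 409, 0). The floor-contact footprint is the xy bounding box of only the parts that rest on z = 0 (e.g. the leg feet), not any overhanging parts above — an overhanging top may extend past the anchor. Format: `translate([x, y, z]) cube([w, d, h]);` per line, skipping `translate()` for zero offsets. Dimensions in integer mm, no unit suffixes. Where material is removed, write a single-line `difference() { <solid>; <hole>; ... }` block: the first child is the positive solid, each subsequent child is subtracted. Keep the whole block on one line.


difference() { translate([405, 229, 0]) cube([4500, 180, 2760]); translate([2443, 229, 743]) cube([1269, 180, 1389]); }


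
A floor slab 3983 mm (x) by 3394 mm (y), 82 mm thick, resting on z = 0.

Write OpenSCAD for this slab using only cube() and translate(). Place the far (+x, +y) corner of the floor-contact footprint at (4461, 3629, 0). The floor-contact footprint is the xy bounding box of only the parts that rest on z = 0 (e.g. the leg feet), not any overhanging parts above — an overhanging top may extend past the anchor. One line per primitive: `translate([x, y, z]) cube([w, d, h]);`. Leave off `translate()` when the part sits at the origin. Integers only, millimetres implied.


translate([478, 235, 0]) cube([3983, 3394, 82]);


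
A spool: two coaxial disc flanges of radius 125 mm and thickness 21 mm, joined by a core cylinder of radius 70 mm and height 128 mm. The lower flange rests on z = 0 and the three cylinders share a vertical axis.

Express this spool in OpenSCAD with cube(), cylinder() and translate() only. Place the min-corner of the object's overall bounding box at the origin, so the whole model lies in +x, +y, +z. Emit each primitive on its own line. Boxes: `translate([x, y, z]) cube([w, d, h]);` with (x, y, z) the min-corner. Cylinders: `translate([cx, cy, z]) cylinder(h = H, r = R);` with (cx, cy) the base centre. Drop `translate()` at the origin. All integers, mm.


translate([125, 125, 0]) cylinder(h = 21, r = 125);
translate([125, 125, 21]) cylinder(h = 128, r = 70);
translate([125, 125, 149]) cylinder(h = 21, r = 125);


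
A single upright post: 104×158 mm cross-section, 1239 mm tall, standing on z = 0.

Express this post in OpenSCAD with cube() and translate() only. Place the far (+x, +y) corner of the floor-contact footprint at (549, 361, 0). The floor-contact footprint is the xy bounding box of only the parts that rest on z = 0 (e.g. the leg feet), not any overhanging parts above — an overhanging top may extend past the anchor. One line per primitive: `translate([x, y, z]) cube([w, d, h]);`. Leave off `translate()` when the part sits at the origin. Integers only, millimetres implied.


translate([445, 203, 0]) cube([104, 158, 1239]);


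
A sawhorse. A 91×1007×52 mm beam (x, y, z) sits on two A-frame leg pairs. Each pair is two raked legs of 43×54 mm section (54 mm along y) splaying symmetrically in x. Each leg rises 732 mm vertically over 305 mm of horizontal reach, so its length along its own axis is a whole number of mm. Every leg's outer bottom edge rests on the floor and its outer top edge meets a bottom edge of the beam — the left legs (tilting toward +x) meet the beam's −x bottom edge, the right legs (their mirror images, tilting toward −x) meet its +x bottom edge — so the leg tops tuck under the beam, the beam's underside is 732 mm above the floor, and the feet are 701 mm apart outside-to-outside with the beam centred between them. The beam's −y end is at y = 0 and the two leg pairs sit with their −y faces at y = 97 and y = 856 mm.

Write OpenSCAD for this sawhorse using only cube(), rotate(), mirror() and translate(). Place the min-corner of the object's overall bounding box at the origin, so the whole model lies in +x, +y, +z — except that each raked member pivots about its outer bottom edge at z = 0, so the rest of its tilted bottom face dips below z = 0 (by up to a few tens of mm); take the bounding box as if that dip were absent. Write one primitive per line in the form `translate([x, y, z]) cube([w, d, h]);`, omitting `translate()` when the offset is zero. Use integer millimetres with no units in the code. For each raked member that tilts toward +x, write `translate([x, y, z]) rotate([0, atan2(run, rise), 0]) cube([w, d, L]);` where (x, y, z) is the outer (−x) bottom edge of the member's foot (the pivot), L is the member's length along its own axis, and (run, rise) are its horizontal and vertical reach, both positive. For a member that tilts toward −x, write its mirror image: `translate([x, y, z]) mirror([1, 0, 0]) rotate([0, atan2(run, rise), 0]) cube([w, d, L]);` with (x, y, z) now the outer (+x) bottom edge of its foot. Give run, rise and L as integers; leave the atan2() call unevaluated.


translate([305, 0, 732]) cube([91, 1007, 52]);
translate([0, 97, 0]) rotate([0, atan2(305, 732), 0]) cube([43, 54, 793]);
translate([701, 97, 0]) mirror([1, 0, 0]) rotate([0, atan2(305, 732), 0]) cube([43, 54, 793]);
translate([0, 856, 0]) rotate([0, atan2(305, 732), 0]) cube([43, 54, 793]);
translate([701, 856, 0]) mirror([1, 0, 0]) rotate([0, atan2(305, 732), 0]) cube([43, 54, 793]);


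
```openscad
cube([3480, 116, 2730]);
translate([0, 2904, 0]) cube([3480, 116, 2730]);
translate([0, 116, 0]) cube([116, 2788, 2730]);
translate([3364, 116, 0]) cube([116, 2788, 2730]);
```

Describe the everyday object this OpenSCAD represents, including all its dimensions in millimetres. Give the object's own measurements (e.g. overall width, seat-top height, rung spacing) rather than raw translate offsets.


The wall frame of a small rectangular building: four walls, each 2730 mm tall and 116 mm thick, enclosing a footprint 3480 mm (x) by 3020 mm (y) outside-to-outside, with no floor or roof. The front and back walls (the −y and +y sides) span the full width; the two side walls fit between them.


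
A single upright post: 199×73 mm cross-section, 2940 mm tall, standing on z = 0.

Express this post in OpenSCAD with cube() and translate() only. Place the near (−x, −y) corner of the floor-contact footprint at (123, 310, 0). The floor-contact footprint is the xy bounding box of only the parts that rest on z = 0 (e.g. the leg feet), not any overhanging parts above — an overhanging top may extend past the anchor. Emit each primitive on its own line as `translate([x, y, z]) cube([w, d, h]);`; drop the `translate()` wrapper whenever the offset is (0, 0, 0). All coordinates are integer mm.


translate([123, 310, 0]) cube([199, 73, 2940]);


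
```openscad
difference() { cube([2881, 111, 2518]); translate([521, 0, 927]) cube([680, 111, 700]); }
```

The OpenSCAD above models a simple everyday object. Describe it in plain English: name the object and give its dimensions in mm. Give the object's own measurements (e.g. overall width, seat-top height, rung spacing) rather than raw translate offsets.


A wall 2881 mm long (x), 111 mm thick (y), 2518 mm tall, with a rectangular window opening cut through it. The opening is 680 mm wide and 700 mm tall; its sill is at z = 927 mm and its near (−x) edge is 521 mm from the wall's −x end. The opening passes through the full wall thickness.


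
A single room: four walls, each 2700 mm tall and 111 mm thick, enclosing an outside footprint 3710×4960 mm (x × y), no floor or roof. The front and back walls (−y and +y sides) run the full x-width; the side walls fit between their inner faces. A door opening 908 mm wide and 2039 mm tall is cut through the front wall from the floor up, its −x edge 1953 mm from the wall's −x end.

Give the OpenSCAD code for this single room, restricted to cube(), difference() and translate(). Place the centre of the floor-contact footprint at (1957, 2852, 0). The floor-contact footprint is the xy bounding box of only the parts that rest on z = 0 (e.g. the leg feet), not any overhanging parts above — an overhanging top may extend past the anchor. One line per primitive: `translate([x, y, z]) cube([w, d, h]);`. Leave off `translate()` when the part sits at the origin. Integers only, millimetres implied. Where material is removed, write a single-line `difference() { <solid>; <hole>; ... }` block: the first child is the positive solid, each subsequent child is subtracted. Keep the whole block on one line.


difference() { translate([102, 372, 0]) cube([3710, 111, 2700]); translate([2055, 372, 0]) cube([908, 111, 2039]); }
translate([102, 5221, 0]) cube([3710, 111, 2700]);
translate([102, 483, 0]) cube([111, 4738, 2700]);
translate([3701, 483, 0]) cube([111, 4738, 2700]);
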